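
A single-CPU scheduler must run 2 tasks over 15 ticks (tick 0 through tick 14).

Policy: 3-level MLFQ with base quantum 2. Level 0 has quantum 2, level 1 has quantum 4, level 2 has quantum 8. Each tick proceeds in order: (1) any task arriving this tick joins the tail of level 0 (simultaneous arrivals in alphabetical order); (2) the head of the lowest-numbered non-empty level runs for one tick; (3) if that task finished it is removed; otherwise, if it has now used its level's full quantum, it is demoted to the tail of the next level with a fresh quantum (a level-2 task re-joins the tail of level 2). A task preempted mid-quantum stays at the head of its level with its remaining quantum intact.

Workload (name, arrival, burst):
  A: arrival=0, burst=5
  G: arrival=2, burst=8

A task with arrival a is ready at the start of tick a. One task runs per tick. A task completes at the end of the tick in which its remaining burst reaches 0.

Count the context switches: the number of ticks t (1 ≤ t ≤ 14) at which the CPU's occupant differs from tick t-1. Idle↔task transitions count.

context switches = 4

t=0: L0/L1/L2 = A/-/- → run A
t=1: L0/L1/L2 = A/-/- → run A
t=2: L0/L1/L2 = G/A/- → run G
t=3: L0/L1/L2 = G/A/- → run G
t=4: L0/L1/L2 = -/AG/- → run A
t=5: L0/L1/L2 = -/AG/- → run A
t=6: L0/L1/L2 = -/AG/- → run A
t=7: L0/L1/L2 = -/G/- → run G
t=8: L0/L1/L2 = -/G/- → run G
t=9: L0/L1/L2 = -/G/- → run G
t=10: L0/L1/L2 = -/G/- → run G
t=11: L0/L1/L2 = -/-/G → run G
t=12: L0/L1/L2 = -/-/G → run G
t=13: (idle)
t=14: (idle)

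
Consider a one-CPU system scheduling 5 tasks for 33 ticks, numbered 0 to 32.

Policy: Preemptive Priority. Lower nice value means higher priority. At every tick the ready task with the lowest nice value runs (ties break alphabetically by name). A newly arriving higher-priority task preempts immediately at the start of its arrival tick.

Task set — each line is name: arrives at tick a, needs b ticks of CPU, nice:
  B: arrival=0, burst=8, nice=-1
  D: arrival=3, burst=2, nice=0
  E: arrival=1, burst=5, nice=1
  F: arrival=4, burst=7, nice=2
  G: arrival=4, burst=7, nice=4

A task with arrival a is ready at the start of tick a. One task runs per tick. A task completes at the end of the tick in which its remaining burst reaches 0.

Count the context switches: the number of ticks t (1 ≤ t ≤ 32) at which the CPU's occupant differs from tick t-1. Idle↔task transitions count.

context switches = 5

t=0: ready={B} → run B
t=1: ready={B,E} → run B
t=2: ready={B,E} → run B
t=3: ready={B,D,E} → run B
t=4: ready={B,D,E,F,G} → run B
t=5: ready={B,D,E,F,G} → run B
t=6: ready={B,D,E,F,G} → run B
t=7: ready={B,D,E,F,G} → run B
t=8: ready={D,E,F,G} → run D
t=9: ready={D,E,F,G} → run D
t=10: ready={E,F,G} → run E
t=11: ready={E,F,G} → run E
t=12: ready={E,F,G} → run E
t=13: ready={E,F,G} → run E
t=14: ready={E,F,G} → run E
t=15: ready={F,G} → run F
t=16: ready={F,G} → run F
t=17: ready={F,G} → run F
t=18: ready={F,G} → run F
t=19: ready={F,G} → run F
t=20: ready={F,G} → run F
t=21: ready={F,G} → run F
t=22: ready={G} → run G
t=23: ready={G} → run G
t=24: ready={G} → run G
t=25: ready={G} → run G
t=26: ready={G} → run G
t=27: ready={G} → run G
t=28: ready={G} → run G
t=29: (idle)
t=30: (idle)
t=31: (idle)
t=32: (idle)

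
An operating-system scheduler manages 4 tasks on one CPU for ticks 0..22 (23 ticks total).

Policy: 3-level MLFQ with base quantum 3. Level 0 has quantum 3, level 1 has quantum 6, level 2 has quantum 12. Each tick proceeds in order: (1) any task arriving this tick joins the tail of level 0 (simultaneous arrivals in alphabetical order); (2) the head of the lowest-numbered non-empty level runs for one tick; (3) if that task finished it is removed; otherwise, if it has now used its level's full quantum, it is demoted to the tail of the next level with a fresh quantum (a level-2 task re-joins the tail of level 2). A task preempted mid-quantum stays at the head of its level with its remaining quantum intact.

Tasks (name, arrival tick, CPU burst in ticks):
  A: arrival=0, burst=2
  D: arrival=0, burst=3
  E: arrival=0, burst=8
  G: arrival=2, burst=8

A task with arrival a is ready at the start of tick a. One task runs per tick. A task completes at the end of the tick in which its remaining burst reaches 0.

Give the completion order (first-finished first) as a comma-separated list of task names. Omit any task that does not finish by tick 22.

completion order = A, D, E, G

t=0: L0/L1/L2 = ADE/-/- → run A
t=1: L0/L1/L2 = ADE/-/- → run A
t=2: L0/L1/L2 = DEG/-/- → run D
t=3: L0/L1/L2 = DEG/-/- → run D
t=4: L0/L1/L2 = DEG/-/- → run D
t=5: L0/L1/L2 = EG/-/- → run E
t=6: L0/L1/L2 = EG/-/- → run E
t=7: L0/L1/L2 = EG/-/- → run E
t=8: L0/L1/L2 = G/E/- → run G
t=9: L0/L1/L2 = G/E/- → run G
t=10: L0/L1/L2 = G/E/- → run G
t=11: L0/L1/L2 = -/EG/- → run E
t=12: L0/L1/L2 = -/EG/- → run E
t=13: L0/L1/L2 = -/EG/- → run E
t=14: L0/L1/L2 = -/EG/- → run E
t=15: L0/L1/L2 = -/EG/- → run E
t=16: L0/L1/L2 = -/G/- → run G
t=17: L0/L1/L2 = -/G/- → run G
t=18: L0/L1/L2 = -/G/- → run G
t=19: L0/L1/L2 = -/G/- → run G
t=20: L0/L1/L2 = -/G/- → run G
t=21: (idle)
t=22: (idle)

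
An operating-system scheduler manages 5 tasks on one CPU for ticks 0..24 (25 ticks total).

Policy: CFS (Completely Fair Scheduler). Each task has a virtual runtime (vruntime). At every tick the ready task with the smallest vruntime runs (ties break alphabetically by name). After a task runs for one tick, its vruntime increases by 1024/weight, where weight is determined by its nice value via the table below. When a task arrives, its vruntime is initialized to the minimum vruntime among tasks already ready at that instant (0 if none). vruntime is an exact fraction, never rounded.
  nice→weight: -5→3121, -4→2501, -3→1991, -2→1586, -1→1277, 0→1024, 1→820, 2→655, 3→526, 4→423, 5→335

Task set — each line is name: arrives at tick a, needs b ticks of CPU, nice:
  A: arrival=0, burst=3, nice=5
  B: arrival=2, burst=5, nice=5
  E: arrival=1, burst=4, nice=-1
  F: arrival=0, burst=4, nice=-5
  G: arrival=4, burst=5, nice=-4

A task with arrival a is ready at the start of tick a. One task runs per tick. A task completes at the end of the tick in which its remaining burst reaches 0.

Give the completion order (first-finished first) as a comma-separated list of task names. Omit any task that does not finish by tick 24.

t=0: vr[A=0 F=0] → run A
t=1: vr[A=1024/335 E=0 F=0] → run E
t=2: vr[A=1024/335 B=0 E=1024/1277 F=0] → run B
t=3: vr[A=1024/335 B=1024/335 E=1024/1277 F=0] → run F
t=4: vr[A=1024/335 B=1024/335 E=1024/1277 F=1024/3121 G=1024/3121] → run F
t=5: vr[A=1024/335 B=1024/335 E=1024/1277 F=2048/3121 G=1024/3121] → run G
t=6: vr[A=1024/335 B=1024/335 E=1024/1277 F=2048/3121 G=5756928/7805621] → run F
t=7: vr[A=1024/335 B=1024/335 E=1024/1277 F=3072/3121 G=5756928/7805621] → run G
t=8: vr[A=1024/335 B=1024/335 E=1024/1277 F=3072/3121 G=8952832/7805621] → run E
t=9: vr[A=1024/335 B=1024/335 E=2048/1277 F=3072/3121 G=8952832/7805621] → run F
t=10: vr[A=1024/335 B=1024/335 E=2048/1277 G=8952832/7805621] → run G
t=11: vr[A=1024/335 B=1024/335 E=2048/1277 G=12148736/7805621] → run G
t=12: vr[A=1024/335 B=1024/335 E=2048/1277 G=15344640/7805621] → run E
t=13: vr[A=1024/335 B=1024/335 E=3072/1277 G=15344640/7805621] → run G
t=14: vr[A=1024/335 B=1024/335 E=3072/1277] → run E
t=15: vr[A=1024/335 B=1024/335] → run A
t=16: vr[A=2048/335 B=1024/335] → run B
t=17: vr[A=2048/335 B=2048/335] → run A
t=18: vr[B=2048/335] → run B
t=19: vr[B=3072/335] → run B
t=20: vr[B=4096/335] → run B
t=21: (idle)
t=22: (idle)
t=23: (idle)
t=24: (idle)

completion order = F, G, E, A, B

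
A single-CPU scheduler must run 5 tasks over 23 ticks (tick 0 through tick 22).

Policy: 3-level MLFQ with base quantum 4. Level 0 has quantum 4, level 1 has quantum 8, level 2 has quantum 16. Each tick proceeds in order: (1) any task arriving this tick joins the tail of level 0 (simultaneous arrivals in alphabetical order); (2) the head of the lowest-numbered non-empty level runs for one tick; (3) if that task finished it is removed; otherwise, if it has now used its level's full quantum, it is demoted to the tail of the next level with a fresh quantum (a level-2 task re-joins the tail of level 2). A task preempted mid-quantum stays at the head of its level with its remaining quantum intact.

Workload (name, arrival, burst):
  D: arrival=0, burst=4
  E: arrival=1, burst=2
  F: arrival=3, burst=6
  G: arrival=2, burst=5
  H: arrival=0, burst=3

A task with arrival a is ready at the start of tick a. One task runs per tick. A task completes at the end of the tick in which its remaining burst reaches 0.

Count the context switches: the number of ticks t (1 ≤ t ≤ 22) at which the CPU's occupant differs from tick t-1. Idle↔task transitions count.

context switches = 7

t=0: L0/L1/L2 = DH/-/- → run D
t=1: L0/L1/L2 = DHE/-/- → run D
t=2: L0/L1/L2 = DHEG/-/- → run D
t=3: L0/L1/L2 = DHEGF/-/- → run D
t=4: L0/L1/L2 = HEGF/-/- → run H
t=5: L0/L1/L2 = HEGF/-/- → run H
t=6: L0/L1/L2 = HEGF/-/- → run H
t=7: L0/L1/L2 = EGF/-/- → run E
t=8: L0/L1/L2 = EGF/-/- → run E
t=9: L0/L1/L2 = GF/-/- → run G
t=10: L0/L1/L2 = GF/-/- → run G
t=11: L0/L1/L2 = GF/-/- → run G
t=12: L0/L1/L2 = GF/-/- → run G
t=13: L0/L1/L2 = F/G/- → run F
t=14: L0/L1/L2 = F/G/- → run F
t=15: L0/L1/L2 = F/G/- → run F
t=16: L0/L1/L2 = F/G/- → run F
t=17: L0/L1/L2 = -/GF/- → run G
t=18: L0/L1/L2 = -/F/- → run F
t=19: L0/L1/L2 = -/F/- → run F
t=20: (idle)
t=21: (idle)
t=22: (idle)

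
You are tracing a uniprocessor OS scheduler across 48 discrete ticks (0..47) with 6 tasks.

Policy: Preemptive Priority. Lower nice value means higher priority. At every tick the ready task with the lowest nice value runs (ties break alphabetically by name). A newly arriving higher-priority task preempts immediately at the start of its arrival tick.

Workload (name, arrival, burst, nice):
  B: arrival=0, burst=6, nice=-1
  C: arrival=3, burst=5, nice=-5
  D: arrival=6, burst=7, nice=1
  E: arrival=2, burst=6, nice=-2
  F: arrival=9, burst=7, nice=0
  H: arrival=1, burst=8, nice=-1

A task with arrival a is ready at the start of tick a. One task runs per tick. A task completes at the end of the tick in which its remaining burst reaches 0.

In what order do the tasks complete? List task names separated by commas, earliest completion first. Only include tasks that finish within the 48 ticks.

t=0: ready={B} → run B
t=1: ready={B,H} → run B
t=2: ready={B,E,H} → run E
t=3: ready={B,C,E,H} → run C
t=4: ready={B,C,E,H} → run C
t=5: ready={B,C,E,H} → run C
t=6: ready={B,C,D,E,H} → run C
t=7: ready={B,C,D,E,H} → run C
t=8: ready={B,D,E,H} → run E
t=9: ready={B,D,E,F,H} → run E
t=10: ready={B,D,E,F,H} → run E
t=11: ready={B,D,E,F,H} → run E
t=12: ready={B,D,E,F,H} → run E
t=13: ready={B,D,F,H} → run B
t=14: ready={B,D,F,H} → run B
t=15: ready={B,D,F,H} → run B
t=16: ready={B,D,F,H} → run B
t=17: ready={D,F,H} → run H
t=18: ready={D,F,H} → run H
t=19: ready={D,F,H} → run H
t=20: ready={D,F,H} → run H
t=21: ready={D,F,H} → run H
t=22: ready={D,F,H} → run H
t=23: ready={D,F,H} → run H
t=24: ready={D,F,H} → run H
t=25: ready={D,F} → run F
t=26: ready={D,F} → run F
t=27: ready={D,F} → run F
t=28: ready={D,F} → run F
t=29: ready={D,F} → run F
t=30: ready={D,F} → run F
t=31: ready={D,F} → run F
t=32: ready={D} → run D
t=33: ready={D} → run D
t=34: ready={D} → run D
t=35: ready={D} → run D
t=36: ready={D} → run D
t=37: ready={D} → run D
t=38: ready={D} → run D
t=39: (idle)
t=40: (idle)
t=41: (idle)
t=42: (idle)
t=43: (idle)
t=44: (idle)
t=45: (idle)
t=46: (idle)
t=47: (idle)

completion order = C, E, B, H, F, D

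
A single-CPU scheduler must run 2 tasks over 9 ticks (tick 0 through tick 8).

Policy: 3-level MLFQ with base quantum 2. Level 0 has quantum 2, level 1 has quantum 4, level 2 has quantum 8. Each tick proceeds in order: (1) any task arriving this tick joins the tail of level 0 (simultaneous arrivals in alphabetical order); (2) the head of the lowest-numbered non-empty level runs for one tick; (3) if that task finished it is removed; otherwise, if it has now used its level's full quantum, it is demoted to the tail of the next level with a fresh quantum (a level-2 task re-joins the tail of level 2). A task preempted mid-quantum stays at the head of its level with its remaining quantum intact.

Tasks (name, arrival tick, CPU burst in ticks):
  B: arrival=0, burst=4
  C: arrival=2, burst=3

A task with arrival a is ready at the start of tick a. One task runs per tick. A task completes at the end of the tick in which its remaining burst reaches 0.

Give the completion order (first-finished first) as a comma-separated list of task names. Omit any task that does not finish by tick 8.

t=0: L0/L1/L2 = B/-/- → run B
t=1: L0/L1/L2 = B/-/- → run B
t=2: L0/L1/L2 = C/B/- → run C
t=3: L0/L1/L2 = C/B/- → run C
t=4: L0/L1/L2 = -/BC/- → run B
t=5: L0/L1/L2 = -/BC/- → run B
t=6: L0/L1/L2 = -/C/- → run C
t=7: (idle)
t=8: (idle)

completion order = B, C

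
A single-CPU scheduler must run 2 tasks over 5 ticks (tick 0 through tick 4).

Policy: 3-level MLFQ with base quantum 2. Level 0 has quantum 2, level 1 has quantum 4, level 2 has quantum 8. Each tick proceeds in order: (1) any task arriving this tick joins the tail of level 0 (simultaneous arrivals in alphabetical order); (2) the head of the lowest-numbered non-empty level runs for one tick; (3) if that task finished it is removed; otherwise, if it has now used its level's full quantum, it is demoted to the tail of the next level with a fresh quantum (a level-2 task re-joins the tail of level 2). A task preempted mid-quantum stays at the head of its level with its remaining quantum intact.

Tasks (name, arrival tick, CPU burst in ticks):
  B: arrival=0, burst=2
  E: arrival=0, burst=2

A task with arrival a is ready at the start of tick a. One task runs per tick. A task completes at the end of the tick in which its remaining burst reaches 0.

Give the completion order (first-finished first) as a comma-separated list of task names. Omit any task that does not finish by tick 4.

completion order = B, E

t=0: L0/L1/L2 = BE/-/- → run B
t=1: L0/L1/L2 = BE/-/- → run B
t=2: L0/L1/L2 = E/-/- → run E
t=3: L0/L1/L2 = E/-/- → run E
t=4: (idle)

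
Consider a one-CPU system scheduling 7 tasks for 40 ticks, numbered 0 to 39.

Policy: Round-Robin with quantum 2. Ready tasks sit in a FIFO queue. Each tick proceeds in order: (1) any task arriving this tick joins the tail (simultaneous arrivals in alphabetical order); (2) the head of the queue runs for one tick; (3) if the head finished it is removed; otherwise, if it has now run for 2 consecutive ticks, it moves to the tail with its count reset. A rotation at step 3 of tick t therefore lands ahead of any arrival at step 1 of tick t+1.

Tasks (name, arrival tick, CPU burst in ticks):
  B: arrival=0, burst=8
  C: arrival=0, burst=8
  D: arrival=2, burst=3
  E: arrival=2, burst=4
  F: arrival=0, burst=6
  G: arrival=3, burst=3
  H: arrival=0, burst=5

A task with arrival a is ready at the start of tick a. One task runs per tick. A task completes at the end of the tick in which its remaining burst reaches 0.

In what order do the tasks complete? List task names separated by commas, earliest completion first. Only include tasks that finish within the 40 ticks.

t=0: queue=[B,C,F,H] q_used=0 → run B
t=1: queue=[B,C,F,H] q_used=1 → run B
t=2: queue=[C,F,H,B,D,E] q_used=0 → run C
t=3: queue=[C,F,H,B,D,E,G] q_used=1 → run C
t=4: queue=[F,H,B,D,E,G,C] q_used=0 → run F
t=5: queue=[F,H,B,D,E,G,C] q_used=1 → run F
t=6: queue=[H,B,D,E,G,C,F] q_used=0 → run H
t=7: queue=[H,B,D,E,G,C,F] q_used=1 → run H
t=8: queue=[B,D,E,G,C,F,H] q_used=0 → run B
t=9: queue=[B,D,E,G,C,F,H] q_used=1 → run B
t=10: queue=[D,E,G,C,F,H,B] q_used=0 → run D
t=11: queue=[D,E,G,C,F,H,B] q_used=1 → run D
t=12: queue=[E,G,C,F,H,B,D] q_used=0 → run E
t=13: queue=[E,G,C,F,H,B,D] q_used=1 → run E
t=14: queue=[G,C,F,H,B,D,E] q_used=0 → run G
t=15: queue=[G,C,F,H,B,D,E] q_used=1 → run G
t=16: queue=[C,F,H,B,D,E,G] q_used=0 → run C
t=17: queue=[C,F,H,B,D,E,G] q_used=1 → run C
t=18: queue=[F,H,B,D,E,G,C] q_used=0 → run F
t=19: queue=[F,H,B,D,E,G,C] q_used=1 → run F
t=20: queue=[H,B,D,E,G,C,F] q_used=0 → run H
t=21: queue=[H,B,D,E,G,C,F] q_used=1 → run H
t=22: queue=[B,D,E,G,C,F,H] q_used=0 → run B
t=23: queue=[B,D,E,G,C,F,H] q_used=1 → run B
t=24: queue=[D,E,G,C,F,H,B] q_used=0 → run D
t=25: queue=[E,G,C,F,H,B] q_used=0 → run E
t=26: queue=[E,G,C,F,H,B] q_used=1 → run E
t=27: queue=[G,C,F,H,B] q_used=0 → run G
t=28: queue=[C,F,H,B] q_used=0 → run C
t=29: queue=[C,F,H,B] q_used=1 → run C
t=30: queue=[F,H,B,C] q_used=0 → run F
t=31: queue=[F,H,B,C] q_used=1 → run F
t=32: queue=[H,B,C] q_used=0 → run H
t=33: queue=[B,C] q_used=0 → run B
t=34: queue=[B,C] q_used=1 → run B
t=35: queue=[C] q_used=0 → run C
t=36: queue=[C] q_used=1 → run C
t=37: (idle)
t=38: (idle)
t=39: (idle)

completion order = D, E, G, F, H, B, C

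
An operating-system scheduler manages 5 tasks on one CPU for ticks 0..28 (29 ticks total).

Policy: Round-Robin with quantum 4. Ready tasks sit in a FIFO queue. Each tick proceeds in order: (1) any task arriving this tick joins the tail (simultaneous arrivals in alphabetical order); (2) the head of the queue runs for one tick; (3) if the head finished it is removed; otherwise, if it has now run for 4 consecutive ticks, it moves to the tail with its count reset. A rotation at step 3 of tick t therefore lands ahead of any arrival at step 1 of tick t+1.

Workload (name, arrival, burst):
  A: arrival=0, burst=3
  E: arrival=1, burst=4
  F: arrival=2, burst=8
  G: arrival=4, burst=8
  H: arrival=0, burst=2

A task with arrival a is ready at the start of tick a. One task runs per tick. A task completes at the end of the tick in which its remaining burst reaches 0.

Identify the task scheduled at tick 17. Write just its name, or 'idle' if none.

t=0: queue=[A,H] q_used=0 → run A
t=1: queue=[A,H,E] q_used=1 → run A
t=2: queue=[A,H,E,F] q_used=2 → run A
t=3: queue=[H,E,F] q_used=0 → run H
t=4: queue=[H,E,F,G] q_used=1 → run H
t=5: queue=[E,F,G] q_used=0 → run E
t=6: queue=[E,F,G] q_used=1 → run E
t=7: queue=[E,F,G] q_used=2 → run E
t=8: queue=[E,F,G] q_used=3 → run E
t=9: queue=[F,G] q_used=0 → run F
t=10: queue=[F,G] q_used=1 → run F
t=11: queue=[F,G] q_used=2 → run F
t=12: queue=[F,G] q_used=3 → run F
t=13: queue=[G,F] q_used=0 → run G
t=14: queue=[G,F] q_used=1 → run G
t=15: queue=[G,F] q_used=2 → run G
t=16: queue=[G,F] q_used=3 → run G
t=17: queue=[F,G] q_used=0 → run F
t=18: queue=[F,G] q_used=1 → run F
t=19: queue=[F,G] q_used=2 → run F
t=20: queue=[F,G] q_used=3 → run F
t=21: queue=[G] q_used=0 → run G
t=22: queue=[G] q_used=1 → run G
t=23: queue=[G] q_used=2 → run G
t=24: queue=[G] q_used=3 → run G
t=25: (idle)
t=26: (idle)
t=27: (idle)
t=28: (idle)

running at tick 17 = F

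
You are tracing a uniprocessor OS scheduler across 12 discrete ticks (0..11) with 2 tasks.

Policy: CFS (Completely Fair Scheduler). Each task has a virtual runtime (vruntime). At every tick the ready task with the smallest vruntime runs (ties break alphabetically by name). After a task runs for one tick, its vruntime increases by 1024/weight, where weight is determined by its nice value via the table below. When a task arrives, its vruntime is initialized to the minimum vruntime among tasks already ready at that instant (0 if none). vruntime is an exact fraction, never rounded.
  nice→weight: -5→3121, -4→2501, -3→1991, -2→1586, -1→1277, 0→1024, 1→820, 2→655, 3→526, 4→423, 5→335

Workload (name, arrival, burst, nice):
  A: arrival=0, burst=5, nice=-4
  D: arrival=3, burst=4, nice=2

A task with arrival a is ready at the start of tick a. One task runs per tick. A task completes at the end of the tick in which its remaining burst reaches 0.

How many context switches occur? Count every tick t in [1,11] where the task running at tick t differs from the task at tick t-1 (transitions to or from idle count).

t=0: vr[A=0] → run A
t=1: vr[A=1024/2501] → run A
t=2: vr[A=2048/2501] → run A
t=3: vr[A=3072/2501 D=3072/2501] → run A
t=4: vr[A=4096/2501 D=3072/2501] → run D
t=5: vr[A=4096/2501 D=4573184/1638155] → run A
t=6: vr[D=4573184/1638155] → run D
t=7: vr[D=7134208/1638155] → run D
t=8: vr[D=9695232/1638155] → run D
t=9: (idle)
t=10: (idle)
t=11: (idle)

context switches = 4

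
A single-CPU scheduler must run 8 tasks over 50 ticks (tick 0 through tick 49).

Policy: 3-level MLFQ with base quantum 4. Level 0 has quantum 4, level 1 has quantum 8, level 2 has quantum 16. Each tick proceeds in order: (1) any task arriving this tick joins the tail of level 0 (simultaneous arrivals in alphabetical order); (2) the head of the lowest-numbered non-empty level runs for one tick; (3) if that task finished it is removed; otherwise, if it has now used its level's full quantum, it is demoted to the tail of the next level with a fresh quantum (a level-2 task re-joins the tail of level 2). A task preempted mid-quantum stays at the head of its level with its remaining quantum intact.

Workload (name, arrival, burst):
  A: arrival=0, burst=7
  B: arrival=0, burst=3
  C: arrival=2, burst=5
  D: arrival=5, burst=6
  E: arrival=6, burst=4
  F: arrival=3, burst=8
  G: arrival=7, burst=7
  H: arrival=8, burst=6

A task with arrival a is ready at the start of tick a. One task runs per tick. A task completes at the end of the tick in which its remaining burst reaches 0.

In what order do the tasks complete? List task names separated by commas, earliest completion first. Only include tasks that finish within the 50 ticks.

completion order = B, E, A, C, F, D, G, H

t=0: L0/L1/L2 = AB/-/- → run A
t=1: L0/L1/L2 = AB/-/- → run A
t=2: L0/L1/L2 = ABC/-/- → run A
t=3: L0/L1/L2 = ABCF/-/- → run A
t=4: L0/L1/L2 = BCF/A/- → run B
t=5: L0/L1/L2 = BCFD/A/- → run B
t=6: L0/L1/L2 = BCFDE/A/- → run B
t=7: L0/L1/L2 = CFDEG/A/- → run C
t=8: L0/L1/L2 = CFDEGH/A/- → run C
t=9: L0/L1/L2 = CFDEGH/A/- → run C
t=10: L0/L1/L2 = CFDEGH/A/- → run C
t=11: L0/L1/L2 = FDEGH/AC/- → run F
t=12: L0/L1/L2 = FDEGH/AC/- → run F
t=13: L0/L1/L2 = FDEGH/AC/- → run F
t=14: L0/L1/L2 = FDEGH/AC/- → run F
t=15: L0/L1/L2 = DEGH/ACF/- → run D
t=16: L0/L1/L2 = DEGH/ACF/- → run D
t=17: L0/L1/L2 = DEGH/ACF/- → run D
t=18: L0/L1/L2 = DEGH/ACF/- → run D
t=19: L0/L1/L2 = EGH/ACFD/- → run E
t=20: L0/L1/L2 = EGH/ACFD/- → run E
t=21: L0/L1/L2 = EGH/ACFD/- → run E
t=22: L0/L1/L2 = EGH/ACFD/- → run E
t=23: L0/L1/L2 = GH/ACFD/- → run G
t=24: L0/L1/L2 = GH/ACFD/- → run G
t=25: L0/L1/L2 = GH/ACFD/- → run G
t=26: L0/L1/L2 = GH/ACFD/- → run G
t=27: L0/L1/L2 = H/ACFDG/- → run H
t=28: L0/L1/L2 = H/ACFDG/- → run H
t=29: L0/L1/L2 = H/ACFDG/- → run H
t=30: L0/L1/L2 = H/ACFDG/- → run H
t=31: L0/L1/L2 = -/ACFDGH/- → run A
t=32: L0/L1/L2 = -/ACFDGH/- → run A
t=33: L0/L1/L2 = -/ACFDGH/- → run A
t=34: L0/L1/L2 = -/CFDGH/- → run C
t=35: L0/L1/L2 = -/FDGH/- → run F
t=36: L0/L1/L2 = -/FDGH/- → run F
t=37: L0/L1/L2 = -/FDGH/- → run F
t=38: L0/L1/L2 = -/FDGH/- → run F
t=39: L0/L1/L2 = -/DGH/- → run D
t=40: L0/L1/L2 = -/DGH/- → run D
t=41: L0/L1/L2 = -/GH/- → run G
t=42: L0/L1/L2 = -/GH/- → run G
t=43: L0/L1/L2 = -/GH/- → run G
t=44: L0/L1/L2 = -/H/- → run H
t=45: L0/L1/L2 = -/H/- → run H
t=46: (idle)
t=47: (idle)
t=48: (idle)
t=49: (idle)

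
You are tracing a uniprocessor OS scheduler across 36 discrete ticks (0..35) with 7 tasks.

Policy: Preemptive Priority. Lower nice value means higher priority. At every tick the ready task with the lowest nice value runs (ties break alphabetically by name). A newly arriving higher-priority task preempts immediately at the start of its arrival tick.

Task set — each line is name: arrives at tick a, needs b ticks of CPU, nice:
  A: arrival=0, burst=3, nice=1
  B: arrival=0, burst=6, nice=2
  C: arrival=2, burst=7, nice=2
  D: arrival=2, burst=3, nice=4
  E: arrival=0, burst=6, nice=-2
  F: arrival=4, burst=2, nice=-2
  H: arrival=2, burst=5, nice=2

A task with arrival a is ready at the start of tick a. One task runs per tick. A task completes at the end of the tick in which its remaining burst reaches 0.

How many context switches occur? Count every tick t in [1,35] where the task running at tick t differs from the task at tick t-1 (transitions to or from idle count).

t=0: ready={A,B,E} → run E
t=1: ready={A,B,E} → run E
t=2: ready={A,B,C,D,E,H} → run E
t=3: ready={A,B,C,D,E,H} → run E
t=4: ready={A,B,C,D,E,F,H} → run E
t=5: ready={A,B,C,D,E,F,H} → run E
t=6: ready={A,B,C,D,F,H} → run F
t=7: ready={A,B,C,D,F,H} → run F
t=8: ready={A,B,C,D,H} → run A
t=9: ready={A,B,C,D,H} → run A
t=10: ready={A,B,C,D,H} → run A
t=11: ready={B,C,D,H} → run B
t=12: ready={B,C,D,H} → run B
t=13: ready={B,C,D,H} → run B
t=14: ready={B,C,D,H} → run B
t=15: ready={B,C,D,H} → run B
t=16: ready={B,C,D,H} → run B
t=17: ready={C,D,H} → run C
t=18: ready={C,D,H} → run C
t=19: ready={C,D,H} → run C
t=20: ready={C,D,H} → run C
t=21: ready={C,D,H} → run C
t=22: ready={C,D,H} → run C
t=23: ready={C,D,H} → run C
t=24: ready={D,H} → run H
t=25: ready={D,H} → run H
t=26: ready={D,H} → run H
t=27: ready={D,H} → run H
t=28: ready={D,H} → run H
t=29: ready={D} → run D
t=30: ready={D} → run D
t=31: ready={D} → run D
t=32: (idle)
t=33: (idle)
t=34: (idle)
t=35: (idle)

context switches = 7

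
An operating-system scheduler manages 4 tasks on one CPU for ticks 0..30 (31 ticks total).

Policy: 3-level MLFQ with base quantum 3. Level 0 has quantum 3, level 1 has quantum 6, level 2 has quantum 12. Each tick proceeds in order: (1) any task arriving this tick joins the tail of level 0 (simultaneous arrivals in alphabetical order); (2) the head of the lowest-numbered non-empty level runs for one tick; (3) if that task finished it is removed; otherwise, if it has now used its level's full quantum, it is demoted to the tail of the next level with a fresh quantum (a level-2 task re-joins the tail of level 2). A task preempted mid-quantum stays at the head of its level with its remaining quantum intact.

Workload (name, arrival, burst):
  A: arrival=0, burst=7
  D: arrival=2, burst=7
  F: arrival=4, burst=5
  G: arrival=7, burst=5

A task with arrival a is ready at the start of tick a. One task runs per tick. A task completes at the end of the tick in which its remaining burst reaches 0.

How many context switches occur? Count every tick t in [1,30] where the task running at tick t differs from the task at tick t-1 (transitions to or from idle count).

context switches = 8

t=0: L0/L1/L2 = A/-/- → run A
t=1: L0/L1/L2 = A/-/- → run A
t=2: L0/L1/L2 = AD/-/- → run A
t=3: L0/L1/L2 = D/A/- → run D
t=4: L0/L1/L2 = DF/A/- → run D
t=5: L0/L1/L2 = DF/A/- → run D
t=6: L0/L1/L2 = F/AD/- → run F
t=7: L0/L1/L2 = FG/AD/- → run F
t=8: L0/L1/L2 = FG/AD/- → run F
t=9: L0/L1/L2 = G/ADF/- → run G
t=10: L0/L1/L2 = G/ADF/- → run G
t=11: L0/L1/L2 = G/ADF/- → run G
t=12: L0/L1/L2 = -/ADFG/- → run A
t=13: L0/L1/L2 = -/ADFG/- → run A
t=14: L0/L1/L2 = -/ADFG/- → run A
t=15: L0/L1/L2 = -/ADFG/- → run A
t=16: L0/L1/L2 = -/DFG/- → run D
t=17: L0/L1/L2 = -/DFG/- → run D
t=18: L0/L1/L2 = -/DFG/- → run D
t=19: L0/L1/L2 = -/DFG/- → run D
t=20: L0/L1/L2 = -/FG/- → run F
t=21: L0/L1/L2 = -/FG/- → run F
t=22: L0/L1/L2 = -/G/- → run G
t=23: L0/L1/L2 = -/G/- → run G
t=24: (idle)
t=25: (idle)
t=26: (idle)
t=27: (idle)
t=28: (idle)
t=29: (idle)
t=30: (idle)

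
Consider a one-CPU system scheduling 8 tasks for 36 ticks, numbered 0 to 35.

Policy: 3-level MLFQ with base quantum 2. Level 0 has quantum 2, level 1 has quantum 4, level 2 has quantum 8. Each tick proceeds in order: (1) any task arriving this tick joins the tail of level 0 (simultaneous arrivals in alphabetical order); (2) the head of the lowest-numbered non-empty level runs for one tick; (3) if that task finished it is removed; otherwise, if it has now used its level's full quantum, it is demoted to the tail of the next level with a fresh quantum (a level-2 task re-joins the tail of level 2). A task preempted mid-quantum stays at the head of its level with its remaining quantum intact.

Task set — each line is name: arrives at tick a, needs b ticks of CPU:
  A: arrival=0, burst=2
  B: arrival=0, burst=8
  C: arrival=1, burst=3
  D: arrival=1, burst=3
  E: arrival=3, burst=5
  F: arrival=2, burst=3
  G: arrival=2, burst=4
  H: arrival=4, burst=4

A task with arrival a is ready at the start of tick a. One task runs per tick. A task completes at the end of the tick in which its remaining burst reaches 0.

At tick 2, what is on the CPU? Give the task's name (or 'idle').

t=0: L0/L1/L2 = AB/-/- → run A
t=1: L0/L1/L2 = ABCD/-/- → run A
t=2: L0/L1/L2 = BCDFG/-/- → run B
t=3: L0/L1/L2 = BCDFGE/-/- → run B
t=4: L0/L1/L2 = CDFGEH/B/- → run C
t=5: L0/L1/L2 = CDFGEH/B/- → run C
t=6: L0/L1/L2 = DFGEH/BC/- → run D
t=7: L0/L1/L2 = DFGEH/BC/- → run D
t=8: L0/L1/L2 = FGEH/BCD/- → run F
t=9: L0/L1/L2 = FGEH/BCD/- → run F
t=10: L0/L1/L2 = GEH/BCDF/- → run G
t=11: L0/L1/L2 = GEH/BCDF/- → run G
t=12: L0/L1/L2 = EH/BCDFG/- → run E
t=13: L0/L1/L2 = EH/BCDFG/- → run E
t=14: L0/L1/L2 = H/BCDFGE/- → run H
t=15: L0/L1/L2 = H/BCDFGE/- → run H
t=16: L0/L1/L2 = -/BCDFGEH/- → run B
t=17: L0/L1/L2 = -/BCDFGEH/- → run B
t=18: L0/L1/L2 = -/BCDFGEH/- → run B
t=19: L0/L1/L2 = -/BCDFGEH/- → run B
t=20: L0/L1/L2 = -/CDFGEH/B → run C
t=21: L0/L1/L2 = -/DFGEH/B → run D
t=22: L0/L1/L2 = -/FGEH/B → run F
t=23: L0/L1/L2 = -/GEH/B → run G
t=24: L0/L1/L2 = -/GEH/B → run G
t=25: L0/L1/L2 = -/EH/B → run E
t=26: L0/L1/L2 = -/EH/B → run E
t=27: L0/L1/L2 = -/EH/B → run E
t=28: L0/L1/L2 = -/H/B → run H
t=29: L0/L1/L2 = -/H/B → run H
t=30: L0/L1/L2 = -/-/B → run B
t=31: L0/L1/L2 = -/-/B → run B
t=32: (idle)
t=33: (idle)
t=34: (idle)
t=35: (idle)

running at tick 2 = B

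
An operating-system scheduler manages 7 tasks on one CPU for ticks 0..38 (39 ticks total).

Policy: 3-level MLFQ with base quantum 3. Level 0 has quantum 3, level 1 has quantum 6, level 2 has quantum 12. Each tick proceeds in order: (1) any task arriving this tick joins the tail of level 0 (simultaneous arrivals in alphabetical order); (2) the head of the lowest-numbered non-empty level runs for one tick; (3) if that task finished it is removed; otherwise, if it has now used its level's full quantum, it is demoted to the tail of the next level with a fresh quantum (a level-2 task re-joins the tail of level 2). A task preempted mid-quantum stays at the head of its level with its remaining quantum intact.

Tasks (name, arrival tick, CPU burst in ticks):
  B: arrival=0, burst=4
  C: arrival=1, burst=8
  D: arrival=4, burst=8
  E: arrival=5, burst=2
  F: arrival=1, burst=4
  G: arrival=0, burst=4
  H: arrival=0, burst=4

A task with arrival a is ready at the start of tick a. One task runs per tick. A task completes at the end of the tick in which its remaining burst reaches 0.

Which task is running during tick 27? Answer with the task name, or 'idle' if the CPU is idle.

running at tick 27 = C

t=0: L0/L1/L2 = BGH/-/- → run B
t=1: L0/L1/L2 = BGHCF/-/- → run B
t=2: L0/L1/L2 = BGHCF/-/- → run B
t=3: L0/L1/L2 = GHCF/B/- → run G
t=4: L0/L1/L2 = GHCFD/B/- → run G
t=5: L0/L1/L2 = GHCFDE/B/- → run G
t=6: L0/L1/L2 = HCFDE/BG/- → run H
t=7: L0/L1/L2 = HCFDE/BG/- → run H
t=8: L0/L1/L2 = HCFDE/BG/- → run H
t=9: L0/L1/L2 = CFDE/BGH/- → run C
t=10: L0/L1/L2 = CFDE/BGH/- → run C
t=11: L0/L1/L2 = CFDE/BGH/- → run C
t=12: L0/L1/L2 = FDE/BGHC/- → run F
t=13: L0/L1/L2 = FDE/BGHC/- → run F
t=14: L0/L1/L2 = FDE/BGHC/- → run F
t=15: L0/L1/L2 = DE/BGHCF/- → run D
t=16: L0/L1/L2 = DE/BGHCF/- → run D
t=17: L0/L1/L2 = DE/BGHCF/- → run D
t=18: L0/L1/L2 = E/BGHCFD/- → run E
t=19: L0/L1/L2 = E/BGHCFD/- → run E
t=20: L0/L1/L2 = -/BGHCFD/- → run B
t=21: L0/L1/L2 = -/GHCFD/- → run G
t=22: L0/L1/L2 = -/HCFD/- → run H
t=23: L0/L1/L2 = -/CFD/- → run C
t=24: L0/L1/L2 = -/CFD/- → run C
t=25: L0/L1/L2 = -/CFD/- → run C
t=26: L0/L1/L2 = -/CFD/- → run C
t=27: L0/L1/L2 = -/CFD/- → run C
t=28: L0/L1/L2 = -/FD/- → run F
t=29: L0/L1/L2 = -/D/- → run D
t=30: L0/L1/L2 = -/D/- → run D
t=31: L0/L1/L2 = -/D/- → run D
t=32: L0/L1/L2 = -/D/- → run D
t=33: L0/L1/L2 = -/D/- → run D
t=34: (idle)
t=35: (idle)
t=36: (idle)
t=37: (idle)
t=38: (idle)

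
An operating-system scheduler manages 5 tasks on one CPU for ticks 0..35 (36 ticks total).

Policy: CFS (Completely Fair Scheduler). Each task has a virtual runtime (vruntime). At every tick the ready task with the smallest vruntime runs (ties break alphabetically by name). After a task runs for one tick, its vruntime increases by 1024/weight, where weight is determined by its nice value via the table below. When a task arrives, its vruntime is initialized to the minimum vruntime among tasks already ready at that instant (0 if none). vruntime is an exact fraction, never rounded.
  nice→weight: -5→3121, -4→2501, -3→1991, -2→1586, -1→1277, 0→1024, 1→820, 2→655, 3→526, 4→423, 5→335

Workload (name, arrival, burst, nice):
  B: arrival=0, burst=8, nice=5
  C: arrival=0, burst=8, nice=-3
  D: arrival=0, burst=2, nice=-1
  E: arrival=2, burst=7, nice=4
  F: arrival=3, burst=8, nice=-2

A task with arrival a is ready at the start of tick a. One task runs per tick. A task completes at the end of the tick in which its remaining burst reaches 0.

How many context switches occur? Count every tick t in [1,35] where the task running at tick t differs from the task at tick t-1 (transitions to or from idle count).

context switches = 29

t=0: vr[B=0 C=0 D=0] → run B
t=1: vr[B=1024/335 C=0 D=0] → run C
t=2: vr[B=1024/335 C=1024/1991 D=0 E=0] → run D
t=3: vr[B=1024/335 C=1024/1991 D=1024/1277 E=0 F=0] → run E
t=4: vr[B=1024/335 C=1024/1991 D=1024/1277 E=1024/423 F=0] → run F
t=5: vr[B=1024/335 C=1024/1991 D=1024/1277 E=1024/423 F=512/793] → run C
t=6: vr[B=1024/335 C=2048/1991 D=1024/1277 E=1024/423 F=512/793] → run F
t=7: vr[B=1024/335 C=2048/1991 D=1024/1277 E=1024/423 F=1024/793] → run D
t=8: vr[B=1024/335 C=2048/1991 E=1024/423 F=1024/793] → run C
t=9: vr[B=1024/335 C=3072/1991 E=1024/423 F=1024/793] → run F
t=10: vr[B=1024/335 C=3072/1991 E=1024/423 F=1536/793] → run C
t=11: vr[B=1024/335 C=4096/1991 E=1024/423 F=1536/793] → run F
t=12: vr[B=1024/335 C=4096/1991 E=1024/423 F=2048/793] → run C
t=13: vr[B=1024/335 C=5120/1991 E=1024/423 F=2048/793] → run E
t=14: vr[B=1024/335 C=5120/1991 E=2048/423 F=2048/793] → run C
t=15: vr[B=1024/335 C=6144/1991 E=2048/423 F=2048/793] → run F
t=16: vr[B=1024/335 C=6144/1991 E=2048/423 F=2560/793] → run B
t=17: vr[B=2048/335 C=6144/1991 E=2048/423 F=2560/793] → run C
t=18: vr[B=2048/335 C=7168/1991 E=2048/423 F=2560/793] → run F
t=19: vr[B=2048/335 C=7168/1991 E=2048/423 F=3072/793] → run C
t=20: vr[B=2048/335 E=2048/423 F=3072/793] → run F
t=21: vr[B=2048/335 E=2048/423 F=3584/793] → run F
t=22: vr[B=2048/335 E=2048/423] → run E
t=23: vr[B=2048/335 E=1024/141] → run B
t=24: vr[B=3072/335 E=1024/141] → run E
t=25: vr[B=3072/335 E=4096/423] → run B
t=26: vr[B=4096/335 E=4096/423] → run E
t=27: vr[B=4096/335 E=5120/423] → run E
t=28: vr[B=4096/335 E=2048/141] → run B
t=29: vr[B=1024/67 E=2048/141] → run E
t=30: vr[B=1024/67] → run B
t=31: vr[B=6144/335] → run B
t=32: vr[B=7168/335] → run B
t=33: (idle)
t=34: (idle)
t=35: (idle)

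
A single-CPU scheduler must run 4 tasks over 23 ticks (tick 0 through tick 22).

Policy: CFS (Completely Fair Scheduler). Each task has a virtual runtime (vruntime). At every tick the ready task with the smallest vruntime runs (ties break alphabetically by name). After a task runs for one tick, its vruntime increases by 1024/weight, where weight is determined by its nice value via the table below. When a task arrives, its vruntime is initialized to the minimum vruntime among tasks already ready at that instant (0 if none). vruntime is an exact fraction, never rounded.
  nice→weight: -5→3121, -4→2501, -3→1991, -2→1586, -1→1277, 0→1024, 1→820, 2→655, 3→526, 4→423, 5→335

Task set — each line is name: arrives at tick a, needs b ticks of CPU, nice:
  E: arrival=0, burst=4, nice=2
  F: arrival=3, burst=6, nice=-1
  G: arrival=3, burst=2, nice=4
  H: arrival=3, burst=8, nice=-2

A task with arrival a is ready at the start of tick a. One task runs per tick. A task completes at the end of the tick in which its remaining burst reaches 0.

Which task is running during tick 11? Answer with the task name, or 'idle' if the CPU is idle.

t=0: vr[E=0] → run E
t=1: vr[E=1024/655] → run E
t=2: vr[E=2048/655] → run E
t=3: vr[E=3072/655 F=3072/655 G=3072/655 H=3072/655] → run E
t=4: vr[F=3072/655 G=3072/655 H=3072/655] → run F
t=5: vr[F=4593664/836435 G=3072/655 H=3072/655] → run G
t=6: vr[F=4593664/836435 G=1970176/277065 H=3072/655] → run H
t=7: vr[F=4593664/836435 G=1970176/277065 H=2771456/519415] → run H
t=8: vr[F=4593664/836435 G=1970176/277065 H=3106816/519415] → run F
t=9: vr[F=5264384/836435 G=1970176/277065 H=3106816/519415] → run H
t=10: vr[F=5264384/836435 G=1970176/277065 H=3442176/519415] → run F
t=11: vr[F=5935104/836435 G=1970176/277065 H=3442176/519415] → run H
t=12: vr[F=5935104/836435 G=1970176/277065 H=3777536/519415] → run F
t=13: vr[F=6605824/836435 G=1970176/277065 H=3777536/519415] → run G
t=14: vr[F=6605824/836435 H=3777536/519415] → run H
t=15: vr[F=6605824/836435 H=4112896/519415] → run F
t=16: vr[F=7276544/836435 H=4112896/519415] → run H
t=17: vr[F=7276544/836435 H=4448256/519415] → run H
t=18: vr[F=7276544/836435 H=4783616/519415] → run F
t=19: vr[H=4783616/519415] → run H
t=20: (idle)
t=21: (idle)
t=22: (idle)

running at tick 11 = H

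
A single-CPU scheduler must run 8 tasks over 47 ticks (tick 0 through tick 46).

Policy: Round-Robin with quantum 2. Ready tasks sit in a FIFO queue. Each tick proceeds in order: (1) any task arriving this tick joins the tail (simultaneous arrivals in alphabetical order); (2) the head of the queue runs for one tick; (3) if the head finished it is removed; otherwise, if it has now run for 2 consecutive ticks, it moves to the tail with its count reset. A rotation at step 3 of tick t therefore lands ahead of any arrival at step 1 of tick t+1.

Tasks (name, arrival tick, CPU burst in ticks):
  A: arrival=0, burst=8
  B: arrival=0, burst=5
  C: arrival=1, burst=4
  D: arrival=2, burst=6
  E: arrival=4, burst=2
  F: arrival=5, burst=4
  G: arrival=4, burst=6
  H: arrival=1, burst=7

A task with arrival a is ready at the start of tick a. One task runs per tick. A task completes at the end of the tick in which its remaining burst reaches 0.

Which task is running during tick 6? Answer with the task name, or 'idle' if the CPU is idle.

running at tick 6 = H

t=0: queue=[A,B] q_used=0 → run A
t=1: queue=[A,B,C,H] q_used=1 → run A
t=2: queue=[B,C,H,A,D] q_used=0 → run B
t=3: queue=[B,C,H,A,D] q_used=1 → run B
t=4: queue=[C,H,A,D,B,E,G] q_used=0 → run C
t=5: queue=[C,H,A,D,B,E,G,F] q_used=1 → run C
t=6: queue=[H,A,D,B,E,G,F,C] q_used=0 → run H
t=7: queue=[H,A,D,B,E,G,F,C] q_used=1 → run H
t=8: queue=[A,D,B,E,G,F,C,H] q_used=0 → run A
t=9: queue=[A,D,B,E,G,F,C,H] q_used=1 → run A
t=10: queue=[D,B,E,G,F,C,H,A] q_used=0 → run D
t=11: queue=[D,B,E,G,F,C,H,A] q_used=1 → run D
t=12: queue=[B,E,G,F,C,H,A,D] q_used=0 → run B
t=13: queue=[B,E,G,F,C,H,A,D] q_used=1 → run B
t=14: queue=[E,G,F,C,H,A,D,B] q_used=0 → run E
t=15: queue=[E,G,F,C,H,A,D,B] q_used=1 → run E
t=16: queue=[G,F,C,H,A,D,B] q_used=0 → run G
t=17: queue=[G,F,C,H,A,D,B] q_used=1 → run G
t=18: queue=[F,C,H,A,D,B,G] q_used=0 → run F
t=19: queue=[F,C,H,A,D,B,G] q_used=1 → run F
t=20: queue=[C,H,A,D,B,G,F] q_used=0 → run C
t=21: queue=[C,H,A,D,B,G,F] q_used=1 → run C
t=22: queue=[H,A,D,B,G,F] q_used=0 → run H
t=23: queue=[H,A,D,B,G,F] q_used=1 → run H
t=24: queue=[A,D,B,G,F,H] q_used=0 → run A
t=25: queue=[A,D,B,G,F,H] q_used=1 → run A
t=26: queue=[D,B,G,F,H,A] q_used=0 → run D
t=27: queue=[D,B,G,F,H,A] q_used=1 → run D
t=28: queue=[B,G,F,H,A,D] q_used=0 → run B
t=29: queue=[G,F,H,A,D] q_used=0 → run G
t=30: queue=[G,F,H,A,D] q_used=1 → run G
t=31: queue=[F,H,A,D,G] q_used=0 → run F
t=32: queue=[F,H,A,D,G] q_used=1 → run F
t=33: queue=[H,A,D,G] q_used=0 → run H
t=34: queue=[H,A,D,G] q_used=1 → run H
t=35: queue=[A,D,G,H] q_used=0 → run A
t=36: queue=[A,D,G,H] q_used=1 → run A
t=37: queue=[D,G,H] q_used=0 → run D
t=38: queue=[D,G,H] q_used=1 → run D
t=39: queue=[G,H] q_used=0 → run G
t=40: queue=[G,H] q_used=1 → run G
t=41: queue=[H] q_used=0 → run H
t=42: (idle)
t=43: (idle)
t=44: (idle)
t=45: (idle)
t=46: (idle)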